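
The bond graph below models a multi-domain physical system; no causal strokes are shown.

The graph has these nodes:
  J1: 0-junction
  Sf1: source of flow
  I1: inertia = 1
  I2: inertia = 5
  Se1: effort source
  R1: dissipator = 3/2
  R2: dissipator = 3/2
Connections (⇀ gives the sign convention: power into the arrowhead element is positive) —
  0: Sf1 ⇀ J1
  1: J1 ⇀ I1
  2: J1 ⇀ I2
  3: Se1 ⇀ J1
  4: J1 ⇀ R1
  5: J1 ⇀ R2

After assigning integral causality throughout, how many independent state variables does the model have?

β0 stroke at Sf1  (Sf1: flow source, stroke at near end)
β3 stroke at J1  (source Se1 imposes e)
β1 stroke at I1  (J1: bond 3 brought effort, rest push out)
β2 stroke at I2  (J1: bond 3 brought effort, rest push out)
β4 stroke at R1  (J1 effort already set via bond 3)
β5 stroke at R2  (J1: bond 3 brought effort, rest push out)

2  (I1, I2 all integral)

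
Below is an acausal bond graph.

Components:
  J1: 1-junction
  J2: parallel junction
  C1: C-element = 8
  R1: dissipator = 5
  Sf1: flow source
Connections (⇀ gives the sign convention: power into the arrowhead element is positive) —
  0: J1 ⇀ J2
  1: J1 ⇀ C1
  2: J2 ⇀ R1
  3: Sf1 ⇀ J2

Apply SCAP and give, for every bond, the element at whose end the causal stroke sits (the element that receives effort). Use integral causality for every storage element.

b0 stroke→J2
b1 stroke→J1
b2 stroke→R1
b3 stroke→Sf1

b3 →Sf1  (source Sf1 imposes f)
b1 →J1  (C1 outputs effort q/C1)
b0 →J2  (closing 1-jn rule on J1)
b2 →R1  (J2: bond 0 brought effort, rest push out)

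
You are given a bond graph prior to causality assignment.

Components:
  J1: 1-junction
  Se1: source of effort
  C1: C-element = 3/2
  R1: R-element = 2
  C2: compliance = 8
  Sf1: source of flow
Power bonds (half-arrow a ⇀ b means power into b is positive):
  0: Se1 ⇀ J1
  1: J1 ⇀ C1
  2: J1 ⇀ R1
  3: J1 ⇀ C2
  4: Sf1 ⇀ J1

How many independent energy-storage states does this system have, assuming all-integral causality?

2  (C1, C2 all integral)

β0 |J1  (Se1: effort source, stroke at far end)
β4 |Sf1  (Sf1: flow source, stroke at near end)
β1 |J1  (1-jn J1 has f-setter on 4)
β2 |J1  (J1 flow already set via bond 4)
β3 |J1  (J1: bond 4 brought flow, rest push out)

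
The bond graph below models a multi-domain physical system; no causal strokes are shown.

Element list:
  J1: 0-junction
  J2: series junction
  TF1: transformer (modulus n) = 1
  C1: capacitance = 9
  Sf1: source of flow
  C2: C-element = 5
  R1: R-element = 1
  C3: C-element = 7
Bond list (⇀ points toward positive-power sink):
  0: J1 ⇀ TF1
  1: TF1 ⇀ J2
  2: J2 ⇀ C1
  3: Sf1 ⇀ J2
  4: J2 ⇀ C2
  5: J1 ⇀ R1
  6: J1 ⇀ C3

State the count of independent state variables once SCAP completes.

3  (C1, C2, C3 all integral)

#3 →Sf1  (Sf1 fixes flow; stroke at Sf1)
#1 →J2  (common-f at J2 fixed by 3)
#2 →J2  (J2: bond 3 brought flow, rest push out)
#4 →J2  (1-jn J2 has f-setter on 3)
#0 →TF1  (TF1 one-in-one-out from 1)
#6 →J1  (C3 outputs effort q/C3)
#5 →R1  (0-jn J1 has e-setter on 6)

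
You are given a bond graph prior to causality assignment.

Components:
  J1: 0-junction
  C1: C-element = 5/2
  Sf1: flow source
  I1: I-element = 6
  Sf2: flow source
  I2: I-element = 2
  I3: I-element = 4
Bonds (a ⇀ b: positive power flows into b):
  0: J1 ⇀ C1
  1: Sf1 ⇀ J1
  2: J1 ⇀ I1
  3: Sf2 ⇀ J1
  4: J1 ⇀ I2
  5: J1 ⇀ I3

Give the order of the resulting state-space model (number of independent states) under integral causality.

β1 →Sf1  (source Sf1 imposes f)
β3 →Sf2  (Sf2: flow source, stroke at near end)
β0 →J1  (C1 outputs effort q/C1)
β2 →I1  (0-jn J1 has e-setter on 0)
β4 →I2  (J1: bond 0 brought effort, rest push out)
β5 →I3  (J1 effort already set via bond 0)

4  (C1, I1, I2, I3 all integral)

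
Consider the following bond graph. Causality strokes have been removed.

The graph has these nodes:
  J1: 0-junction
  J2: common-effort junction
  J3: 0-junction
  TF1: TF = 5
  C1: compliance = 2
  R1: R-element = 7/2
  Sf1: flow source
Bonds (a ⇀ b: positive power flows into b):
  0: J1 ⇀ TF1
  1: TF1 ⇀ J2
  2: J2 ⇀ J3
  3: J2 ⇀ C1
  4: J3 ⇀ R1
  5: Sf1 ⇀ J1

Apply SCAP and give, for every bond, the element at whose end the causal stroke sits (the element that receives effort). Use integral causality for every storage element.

bond 5 stroke at Sf1  (Sf1: flow source, stroke at near end)
bond 0 stroke at J1  (J1: last free bond brings effort in)
bond 1 stroke at TF1  (TF1: transformer flips bond 0)
bond 3 stroke at J2  (C1 outputs effort q/C1)
bond 2 stroke at J3  (common-e at J2 fixed by 3)
bond 4 stroke at R1  (J3 effort already set via bond 2)

#0 stroke→J1
#1 stroke→TF1
#2 stroke→J3
#3 stroke→J2
#4 stroke→R1
#5 stroke→Sf1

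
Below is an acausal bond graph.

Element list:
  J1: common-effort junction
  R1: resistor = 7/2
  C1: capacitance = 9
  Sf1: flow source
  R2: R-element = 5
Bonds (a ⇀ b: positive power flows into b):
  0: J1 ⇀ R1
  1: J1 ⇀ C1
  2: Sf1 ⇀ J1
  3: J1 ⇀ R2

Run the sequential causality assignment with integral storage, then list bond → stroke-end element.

bond 2 stroke at Sf1  (Sf1 (Sf) sets flow on bond)
bond 1 stroke at J1  (C1 outputs effort q/C1)
bond 0 stroke at R1  (0-jn J1 has e-setter on 1)
bond 3 stroke at R2  (common-e at J1 fixed by 1)

#0 stroke→R1
#1 stroke→J1
#2 stroke→Sf1
#3 stroke→R2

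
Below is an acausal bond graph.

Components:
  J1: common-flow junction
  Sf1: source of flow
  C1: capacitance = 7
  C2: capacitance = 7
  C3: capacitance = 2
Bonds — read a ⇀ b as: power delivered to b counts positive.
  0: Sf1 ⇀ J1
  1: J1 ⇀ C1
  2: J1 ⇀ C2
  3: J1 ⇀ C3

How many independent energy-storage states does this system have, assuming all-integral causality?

3  (C1, C2, C3 all integral)

bond 0 →Sf1  (Sf1 (Sf) sets flow on bond)
bond 1 →J1  (J1: bond 0 brought flow, rest push out)
bond 2 →J1  (J1 flow already set via bond 0)
bond 3 →J1  (J1: bond 0 brought flow, rest push out)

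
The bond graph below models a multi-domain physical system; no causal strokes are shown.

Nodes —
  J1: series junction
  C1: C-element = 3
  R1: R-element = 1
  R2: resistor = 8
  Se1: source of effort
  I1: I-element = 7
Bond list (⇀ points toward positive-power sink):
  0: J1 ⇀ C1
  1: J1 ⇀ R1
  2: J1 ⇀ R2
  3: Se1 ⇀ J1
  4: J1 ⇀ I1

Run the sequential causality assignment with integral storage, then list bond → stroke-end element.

b0 stroke→J1
b1 stroke→J1
b2 stroke→J1
b3 stroke→J1
b4 stroke→I1

bond 3 |J1  (Se1 (Se) sets effort on bond)
bond 0 |J1  (C1 integral (e out))
bond 4 |I1  (prefer integral on I1)
bond 1 |J1  (1-jn J1 has f-setter on 4)
bond 2 |J1  (common-f at J1 fixed by 4)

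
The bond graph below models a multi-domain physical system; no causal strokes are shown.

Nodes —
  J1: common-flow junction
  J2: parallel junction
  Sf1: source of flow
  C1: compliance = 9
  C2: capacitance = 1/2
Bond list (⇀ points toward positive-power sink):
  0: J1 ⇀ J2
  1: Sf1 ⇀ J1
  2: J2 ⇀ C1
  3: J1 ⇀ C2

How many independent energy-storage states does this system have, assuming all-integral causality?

2  (C1, C2 all integral)

bond 1 stroke at Sf1  (Sf1 (Sf) sets flow on bond)
bond 0 stroke at J1  (J1 flow already set via bond 1)
bond 3 stroke at J1  (common-f at J1 fixed by 1)
bond 2 stroke at J2  (closing 0-jn rule on J2)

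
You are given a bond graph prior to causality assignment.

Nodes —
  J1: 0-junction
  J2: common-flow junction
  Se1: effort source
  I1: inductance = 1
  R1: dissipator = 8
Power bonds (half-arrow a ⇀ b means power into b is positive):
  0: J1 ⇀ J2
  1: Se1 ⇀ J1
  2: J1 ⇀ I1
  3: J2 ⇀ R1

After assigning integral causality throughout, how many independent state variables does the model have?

1  (I1 all integral)

#1 →J1  (Se1 (Se) sets effort on bond)
#0 →J2  (common-e at J1 fixed by 1)
#2 →I1  (J1 effort already set via bond 1)
#3 →R1  (J2: last free bond brings flow in)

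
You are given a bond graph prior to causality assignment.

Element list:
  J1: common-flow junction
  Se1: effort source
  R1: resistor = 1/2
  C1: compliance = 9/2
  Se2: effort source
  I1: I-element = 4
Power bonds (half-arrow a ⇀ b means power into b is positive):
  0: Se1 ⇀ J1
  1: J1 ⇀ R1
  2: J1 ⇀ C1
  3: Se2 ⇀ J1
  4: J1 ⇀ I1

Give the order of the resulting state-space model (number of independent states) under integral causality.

2  (C1, I1 all integral)

b0 stroke→J1  (source Se1 imposes e)
b3 stroke→J1  (Se2: effort source, stroke at far end)
b2 stroke→J1  (prefer integral on C1)
b4 stroke→I1  (I1 integral (f out))
b1 stroke→J1  (J1 flow already set via bond 4)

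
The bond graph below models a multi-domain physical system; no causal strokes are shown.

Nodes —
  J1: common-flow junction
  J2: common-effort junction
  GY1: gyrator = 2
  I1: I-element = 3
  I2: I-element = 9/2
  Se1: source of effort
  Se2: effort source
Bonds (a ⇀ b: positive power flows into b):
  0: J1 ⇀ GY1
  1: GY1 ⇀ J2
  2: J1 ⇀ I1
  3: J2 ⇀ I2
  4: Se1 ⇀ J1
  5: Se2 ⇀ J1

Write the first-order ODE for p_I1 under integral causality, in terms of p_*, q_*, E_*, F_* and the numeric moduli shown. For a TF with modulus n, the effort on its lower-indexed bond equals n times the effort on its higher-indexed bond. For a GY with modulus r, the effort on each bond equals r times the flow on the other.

bond 4 stroke→J1  (Se1 fixes effort; stroke away)
bond 5 stroke→J1  (Se2 fixes effort; stroke away)
bond 2 stroke→I1  (prefer integral on I1)
bond 0 stroke→J1  (J1 flow already set via bond 2)
bond 1 stroke→J2  (through GY1, causality inverts; strokes same side of GY1)
bond 3 stroke→I2  (0-jn J2 has e-setter on 1)

dp_I1/dt = E_Se1 + E_Se2 - 4*p_I2/9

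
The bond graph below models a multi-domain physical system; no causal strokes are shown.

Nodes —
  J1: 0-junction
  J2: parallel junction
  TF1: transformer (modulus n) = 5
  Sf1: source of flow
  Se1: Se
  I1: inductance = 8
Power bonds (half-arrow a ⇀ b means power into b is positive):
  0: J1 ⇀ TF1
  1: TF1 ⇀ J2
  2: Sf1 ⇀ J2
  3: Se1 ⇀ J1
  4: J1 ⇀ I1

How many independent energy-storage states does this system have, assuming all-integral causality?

#2 stroke at Sf1  (Sf1 (Sf) sets flow on bond)
#3 stroke at J1  (source Se1 imposes e)
#0 stroke at TF1  (common-e at J1 fixed by 3)
#4 stroke at I1  (J1: bond 3 brought effort, rest push out)
#1 stroke at J2  (only one effort-in slot at J2)

1  (I1 all integral)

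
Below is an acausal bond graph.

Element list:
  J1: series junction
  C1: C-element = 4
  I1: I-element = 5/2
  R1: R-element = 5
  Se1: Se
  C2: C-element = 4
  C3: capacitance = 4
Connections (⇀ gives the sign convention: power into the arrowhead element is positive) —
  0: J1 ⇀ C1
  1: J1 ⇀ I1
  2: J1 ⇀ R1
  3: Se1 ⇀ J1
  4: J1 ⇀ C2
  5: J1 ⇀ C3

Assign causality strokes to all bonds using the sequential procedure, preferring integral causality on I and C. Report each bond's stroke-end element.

β0 stroke at J1
β1 stroke at I1
β2 stroke at J1
β3 stroke at J1
β4 stroke at J1
β5 stroke at J1

#3 stroke at J1  (Se1 fixes effort; stroke away)
#0 stroke at J1  (prefer integral on C1)
#1 stroke at I1  (I1 outputs flow p/I1)
#2 stroke at J1  (J1: bond 1 brought flow, rest push out)
#4 stroke at J1  (1-jn J1 has f-setter on 1)
#5 stroke at J1  (J1 flow already set via bond 1)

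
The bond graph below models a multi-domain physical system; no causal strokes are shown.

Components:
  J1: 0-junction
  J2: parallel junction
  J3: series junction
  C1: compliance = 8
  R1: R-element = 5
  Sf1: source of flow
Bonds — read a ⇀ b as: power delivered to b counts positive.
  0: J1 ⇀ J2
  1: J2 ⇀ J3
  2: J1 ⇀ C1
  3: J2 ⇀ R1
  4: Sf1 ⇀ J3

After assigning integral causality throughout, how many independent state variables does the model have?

bond 4 →Sf1  (Sf1: flow source, stroke at near end)
bond 1 →J3  (common-f at J3 fixed by 4)
bond 2 →J1  (C1 outputs effort q/C1)
bond 0 →J2  (common-e at J1 fixed by 2)
bond 3 →R1  (J2: bond 0 brought effort, rest push out)

1  (C1 all integral)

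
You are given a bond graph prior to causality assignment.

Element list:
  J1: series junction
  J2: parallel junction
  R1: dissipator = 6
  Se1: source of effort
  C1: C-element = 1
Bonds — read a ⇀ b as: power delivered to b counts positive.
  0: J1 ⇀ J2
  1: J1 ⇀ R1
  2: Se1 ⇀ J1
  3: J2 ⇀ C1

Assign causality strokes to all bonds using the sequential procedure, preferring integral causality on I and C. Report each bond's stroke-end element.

#0 |J1
#1 |R1
#2 |J1
#3 |J2

bond 2 |J1  (Se1 (Se) sets effort on bond)
bond 3 |J2  (C1 outputs effort q/C1)
bond 0 |J1  (common-e at J2 fixed by 3)
bond 1 |R1  (J1 needs exactly one f-in)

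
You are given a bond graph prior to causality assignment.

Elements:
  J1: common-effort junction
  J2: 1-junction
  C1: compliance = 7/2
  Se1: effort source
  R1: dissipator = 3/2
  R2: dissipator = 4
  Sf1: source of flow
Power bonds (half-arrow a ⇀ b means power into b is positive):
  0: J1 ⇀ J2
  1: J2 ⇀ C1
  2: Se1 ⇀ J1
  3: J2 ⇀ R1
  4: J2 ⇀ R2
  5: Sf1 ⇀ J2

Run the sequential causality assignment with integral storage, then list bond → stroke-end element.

#2 stroke at J1  (Se1 fixes effort; stroke away)
#5 stroke at Sf1  (Sf1 fixes flow; stroke at Sf1)
#0 stroke at J2  (common-e at J1 fixed by 2)
#1 stroke at J2  (1-jn J2 has f-setter on 5)
#3 stroke at J2  (1-jn J2 has f-setter on 5)
#4 stroke at J2  (1-jn J2 has f-setter on 5)

β0 →J2
β1 →J2
β2 →J1
β3 →J2
β4 →J2
β5 →Sf1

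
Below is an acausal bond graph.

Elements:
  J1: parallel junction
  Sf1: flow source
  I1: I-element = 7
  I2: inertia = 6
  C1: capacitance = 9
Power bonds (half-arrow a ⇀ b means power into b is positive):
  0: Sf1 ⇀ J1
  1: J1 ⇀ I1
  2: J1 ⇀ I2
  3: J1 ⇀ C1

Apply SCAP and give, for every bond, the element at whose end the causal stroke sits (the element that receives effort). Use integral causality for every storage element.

bond 0 |Sf1
bond 1 |I1
bond 2 |I2
bond 3 |J1

bond 0 →Sf1  (Sf1 fixes flow; stroke at Sf1)
bond 1 →I1  (I1 integral (f out))
bond 2 →I2  (I2 integral (f out))
bond 3 →J1  (only one effort-in slot at J1)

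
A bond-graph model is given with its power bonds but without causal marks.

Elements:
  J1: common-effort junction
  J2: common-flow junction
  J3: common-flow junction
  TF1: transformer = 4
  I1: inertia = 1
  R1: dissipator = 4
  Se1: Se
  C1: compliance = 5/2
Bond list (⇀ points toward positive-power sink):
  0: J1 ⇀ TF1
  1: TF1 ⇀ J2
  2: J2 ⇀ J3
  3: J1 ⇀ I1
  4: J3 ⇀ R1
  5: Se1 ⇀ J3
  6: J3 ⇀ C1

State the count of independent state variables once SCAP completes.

β5 |J3  (source Se1 imposes e)
β3 |I1  (prefer integral on I1)
β0 |J1  (closing 0-jn rule on J1)
β1 |TF1  (TF1: transformer flips bond 0)
β2 |J2  (1-jn J2 has f-setter on 1)
β4 |J3  (1-jn J3 has f-setter on 2)
β6 |J3  (1-jn J3 has f-setter on 2)

2  (C1, I1 all integral)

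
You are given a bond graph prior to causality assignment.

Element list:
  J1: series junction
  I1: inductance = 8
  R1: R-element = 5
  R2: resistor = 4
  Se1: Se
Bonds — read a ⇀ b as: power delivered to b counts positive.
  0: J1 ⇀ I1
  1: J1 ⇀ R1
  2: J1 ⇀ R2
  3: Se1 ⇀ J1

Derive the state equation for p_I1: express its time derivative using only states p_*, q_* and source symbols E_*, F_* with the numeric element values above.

b3 stroke→J1  (Se1: effort source, stroke at far end)
b0 stroke→I1  (I1 outputs flow p/I1)
b1 stroke→J1  (J1: bond 0 brought flow, rest push out)
b2 stroke→J1  (1-jn J1 has f-setter on 0)

dp_I1/dt = E_Se1 - 9*p_I1/8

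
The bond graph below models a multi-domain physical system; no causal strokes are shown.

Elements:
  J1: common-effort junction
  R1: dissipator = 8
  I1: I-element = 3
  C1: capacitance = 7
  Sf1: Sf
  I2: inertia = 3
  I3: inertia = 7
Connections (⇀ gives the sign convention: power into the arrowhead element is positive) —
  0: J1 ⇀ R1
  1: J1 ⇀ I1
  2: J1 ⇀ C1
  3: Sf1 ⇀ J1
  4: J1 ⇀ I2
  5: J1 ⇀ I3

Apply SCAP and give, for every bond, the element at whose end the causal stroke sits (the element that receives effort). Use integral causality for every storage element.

b0 stroke at R1
b1 stroke at I1
b2 stroke at J1
b3 stroke at Sf1
b4 stroke at I2
b5 stroke at I3

bond 3 stroke at Sf1  (Sf1 (Sf) sets flow on bond)
bond 1 stroke at I1  (I1: I, integral causality)
bond 2 stroke at J1  (C1: C, integral causality)
bond 0 stroke at R1  (common-e at J1 fixed by 2)
bond 4 stroke at I2  (J1 effort already set via bond 2)
bond 5 stroke at I3  (J1: bond 2 brought effort, rest push out)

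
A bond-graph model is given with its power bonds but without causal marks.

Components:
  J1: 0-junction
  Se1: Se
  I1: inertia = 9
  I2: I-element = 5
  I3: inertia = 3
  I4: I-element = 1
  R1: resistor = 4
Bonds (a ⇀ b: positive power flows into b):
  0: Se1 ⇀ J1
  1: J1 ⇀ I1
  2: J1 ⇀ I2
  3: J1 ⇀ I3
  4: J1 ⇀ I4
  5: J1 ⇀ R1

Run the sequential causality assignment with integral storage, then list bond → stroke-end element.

#0 stroke→J1  (Se1: effort source, stroke at far end)
#1 stroke→I1  (J1: bond 0 brought effort, rest push out)
#2 stroke→I2  (J1 effort already set via bond 0)
#3 stroke→I3  (common-e at J1 fixed by 0)
#4 stroke→I4  (common-e at J1 fixed by 0)
#5 stroke→R1  (common-e at J1 fixed by 0)

β0 |J1
β1 |I1
β2 |I2
β3 |I3
β4 |I4
β5 |R1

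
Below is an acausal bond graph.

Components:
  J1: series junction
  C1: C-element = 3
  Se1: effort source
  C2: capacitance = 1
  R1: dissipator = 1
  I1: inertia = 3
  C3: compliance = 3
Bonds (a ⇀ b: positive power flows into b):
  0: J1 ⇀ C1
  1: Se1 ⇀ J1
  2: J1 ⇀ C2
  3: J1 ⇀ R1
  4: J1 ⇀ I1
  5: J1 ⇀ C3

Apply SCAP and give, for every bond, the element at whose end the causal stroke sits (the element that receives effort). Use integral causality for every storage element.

bond 1 stroke at J1  (Se1: effort source, stroke at far end)
bond 0 stroke at J1  (C1: C, integral causality)
bond 2 stroke at J1  (C2: C, integral causality)
bond 4 stroke at I1  (I1: I, integral causality)
bond 3 stroke at J1  (common-f at J1 fixed by 4)
bond 5 stroke at J1  (J1 flow already set via bond 4)

β0 |J1
β1 |J1
β2 |J1
β3 |J1
β4 |I1
β5 |J1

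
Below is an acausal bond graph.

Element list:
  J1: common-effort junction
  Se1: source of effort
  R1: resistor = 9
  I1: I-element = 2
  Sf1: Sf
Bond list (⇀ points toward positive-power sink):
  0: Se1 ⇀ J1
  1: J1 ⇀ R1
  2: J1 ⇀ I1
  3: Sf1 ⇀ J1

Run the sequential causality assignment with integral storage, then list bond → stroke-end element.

b0 |J1  (Se1 fixes effort; stroke away)
b3 |Sf1  (Sf1 (Sf) sets flow on bond)
b1 |R1  (0-jn J1 has e-setter on 0)
b2 |I1  (common-e at J1 fixed by 0)

#0 →J1
#1 →R1
#2 →I1
#3 →Sf1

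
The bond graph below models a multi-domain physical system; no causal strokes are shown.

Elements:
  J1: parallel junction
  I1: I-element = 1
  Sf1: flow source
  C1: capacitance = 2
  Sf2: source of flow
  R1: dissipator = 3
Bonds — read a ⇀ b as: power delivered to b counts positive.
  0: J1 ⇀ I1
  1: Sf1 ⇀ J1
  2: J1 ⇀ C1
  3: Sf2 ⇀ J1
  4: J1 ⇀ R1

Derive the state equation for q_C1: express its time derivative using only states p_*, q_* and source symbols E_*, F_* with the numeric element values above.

b1 |Sf1  (Sf1: flow source, stroke at near end)
b3 |Sf2  (Sf2 fixes flow; stroke at Sf2)
b0 |I1  (I1: I, integral causality)
b2 |J1  (C1 integral (e out))
b4 |R1  (J1 effort already set via bond 2)

dq_C1/dt = F_Sf1 + F_Sf2 - p_I1 - q_C1/6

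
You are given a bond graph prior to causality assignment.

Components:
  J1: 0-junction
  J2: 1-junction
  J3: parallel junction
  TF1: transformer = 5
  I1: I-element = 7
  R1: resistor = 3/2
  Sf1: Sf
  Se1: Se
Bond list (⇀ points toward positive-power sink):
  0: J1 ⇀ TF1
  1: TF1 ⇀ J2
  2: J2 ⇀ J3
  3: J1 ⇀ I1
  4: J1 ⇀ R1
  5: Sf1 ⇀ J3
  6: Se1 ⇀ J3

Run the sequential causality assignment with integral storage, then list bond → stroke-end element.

bond 5 stroke at Sf1  (Sf1 fixes flow; stroke at Sf1)
bond 6 stroke at J3  (Se1 (Se) sets effort on bond)
bond 2 stroke at J2  (common-e at J3 fixed by 6)
bond 1 stroke at TF1  (J2 needs exactly one f-in)
bond 0 stroke at J1  (TF TF1: opposite of bond 1)
bond 3 stroke at I1  (0-jn J1 has e-setter on 0)
bond 4 stroke at R1  (J1: bond 0 brought effort, rest push out)

b0 stroke→J1
b1 stroke→TF1
b2 stroke→J2
b3 stroke→I1
b4 stroke→R1
b5 stroke→Sf1
b6 stroke→J3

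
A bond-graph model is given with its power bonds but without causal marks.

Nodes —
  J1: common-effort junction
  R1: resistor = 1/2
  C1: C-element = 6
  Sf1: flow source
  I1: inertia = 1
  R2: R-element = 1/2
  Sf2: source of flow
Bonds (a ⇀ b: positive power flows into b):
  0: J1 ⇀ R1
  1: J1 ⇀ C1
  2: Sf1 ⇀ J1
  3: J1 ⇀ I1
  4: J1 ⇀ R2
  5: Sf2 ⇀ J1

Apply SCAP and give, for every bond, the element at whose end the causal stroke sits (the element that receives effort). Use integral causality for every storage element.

b2 |Sf1  (source Sf1 imposes f)
b5 |Sf2  (Sf2: flow source, stroke at near end)
b1 |J1  (C1 integral (e out))
b0 |R1  (J1 effort already set via bond 1)
b3 |I1  (common-e at J1 fixed by 1)
b4 |R2  (common-e at J1 fixed by 1)

b0 stroke at R1
b1 stroke at J1
b2 stroke at Sf1
b3 stroke at I1
b4 stroke at R2
b5 stroke at Sf2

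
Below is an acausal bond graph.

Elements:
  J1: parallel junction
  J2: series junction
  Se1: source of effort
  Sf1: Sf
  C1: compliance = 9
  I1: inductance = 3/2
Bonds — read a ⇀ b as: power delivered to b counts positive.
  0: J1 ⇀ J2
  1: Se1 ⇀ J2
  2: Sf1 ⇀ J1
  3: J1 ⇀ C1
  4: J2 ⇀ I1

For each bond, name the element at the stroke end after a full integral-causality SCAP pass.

bond 1 →J2  (source Se1 imposes e)
bond 2 →Sf1  (source Sf1 imposes f)
bond 3 →J1  (C1 outputs effort q/C1)
bond 0 →J2  (0-jn J1 has e-setter on 3)
bond 4 →I1  (closing 1-jn rule on J2)

bond 0 stroke→J2
bond 1 stroke→J2
bond 2 stroke→Sf1
bond 3 stroke→J1
bond 4 stroke→I1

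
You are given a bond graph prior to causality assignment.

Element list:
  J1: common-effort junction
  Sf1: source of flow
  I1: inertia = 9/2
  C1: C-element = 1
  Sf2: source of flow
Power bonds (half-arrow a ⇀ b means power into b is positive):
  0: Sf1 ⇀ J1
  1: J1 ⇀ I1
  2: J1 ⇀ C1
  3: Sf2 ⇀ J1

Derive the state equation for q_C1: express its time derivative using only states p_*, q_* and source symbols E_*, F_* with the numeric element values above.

b0 stroke at Sf1  (Sf1: flow source, stroke at near end)
b3 stroke at Sf2  (Sf2 (Sf) sets flow on bond)
b1 stroke at I1  (I1: I, integral causality)
b2 stroke at J1  (J1 needs exactly one e-in)

dq_C1/dt = F_Sf1 + F_Sf2 - 2*p_I1/9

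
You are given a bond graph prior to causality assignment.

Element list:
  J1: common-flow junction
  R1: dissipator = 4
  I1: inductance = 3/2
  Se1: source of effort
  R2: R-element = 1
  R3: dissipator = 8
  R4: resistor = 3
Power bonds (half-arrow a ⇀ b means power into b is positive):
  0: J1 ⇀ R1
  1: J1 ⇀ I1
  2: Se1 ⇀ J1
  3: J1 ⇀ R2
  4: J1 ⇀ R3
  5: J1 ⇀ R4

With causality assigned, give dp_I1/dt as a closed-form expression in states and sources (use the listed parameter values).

dp_I1/dt = E_Se1 - 32*p_I1/3

β2 stroke at J1  (source Se1 imposes e)
β1 stroke at I1  (I1: I, integral causality)
β0 stroke at J1  (J1 flow already set via bond 1)
β3 stroke at J1  (J1 flow already set via bond 1)
β4 stroke at J1  (J1: bond 1 brought flow, rest push out)
β5 stroke at J1  (1-jn J1 has f-setter on 1)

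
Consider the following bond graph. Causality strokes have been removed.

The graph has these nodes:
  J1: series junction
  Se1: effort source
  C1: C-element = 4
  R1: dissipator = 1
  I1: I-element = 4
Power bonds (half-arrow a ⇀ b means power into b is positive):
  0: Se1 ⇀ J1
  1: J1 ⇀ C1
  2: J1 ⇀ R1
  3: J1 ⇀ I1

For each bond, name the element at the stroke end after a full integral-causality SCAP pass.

bond 0 stroke→J1
bond 1 stroke→J1
bond 2 stroke→J1
bond 3 stroke→I1

b0 stroke at J1  (Se1 fixes effort; stroke away)
b1 stroke at J1  (C1: C, integral causality)
b3 stroke at I1  (I1: I, integral causality)
b2 stroke at J1  (1-jn J1 has f-setter on 3)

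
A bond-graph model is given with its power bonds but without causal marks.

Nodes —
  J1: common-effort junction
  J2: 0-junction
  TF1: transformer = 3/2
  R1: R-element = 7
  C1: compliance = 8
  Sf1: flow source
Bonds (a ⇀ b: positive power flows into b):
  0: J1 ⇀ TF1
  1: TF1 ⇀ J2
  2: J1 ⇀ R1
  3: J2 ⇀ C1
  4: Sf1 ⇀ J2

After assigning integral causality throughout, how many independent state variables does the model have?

b4 stroke at Sf1  (source Sf1 imposes f)
b3 stroke at J2  (C1 integral (e out))
b1 stroke at TF1  (common-e at J2 fixed by 3)
b0 stroke at J1  (TF TF1: opposite of bond 1)
b2 stroke at R1  (common-e at J1 fixed by 0)

1  (C1 all integral)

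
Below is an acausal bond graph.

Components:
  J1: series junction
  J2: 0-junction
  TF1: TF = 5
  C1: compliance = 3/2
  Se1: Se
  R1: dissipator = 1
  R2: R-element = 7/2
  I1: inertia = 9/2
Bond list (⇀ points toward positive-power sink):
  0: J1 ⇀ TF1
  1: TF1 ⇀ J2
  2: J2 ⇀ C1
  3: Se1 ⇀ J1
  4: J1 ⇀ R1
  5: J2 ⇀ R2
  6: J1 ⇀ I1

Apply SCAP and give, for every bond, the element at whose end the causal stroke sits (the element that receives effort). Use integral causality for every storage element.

b0 |J1
b1 |TF1
b2 |J2
b3 |J1
b4 |J1
b5 |R2
b6 |I1

β3 stroke at J1  (Se1: effort source, stroke at far end)
β2 stroke at J2  (C1 outputs effort q/C1)
β1 stroke at TF1  (J2: bond 2 brought effort, rest push out)
β5 stroke at R2  (J2: bond 2 brought effort, rest push out)
β0 stroke at J1  (TF TF1: opposite of bond 1)
β6 stroke at I1  (prefer integral on I1)
β4 stroke at J1  (1-jn J1 has f-setter on 6)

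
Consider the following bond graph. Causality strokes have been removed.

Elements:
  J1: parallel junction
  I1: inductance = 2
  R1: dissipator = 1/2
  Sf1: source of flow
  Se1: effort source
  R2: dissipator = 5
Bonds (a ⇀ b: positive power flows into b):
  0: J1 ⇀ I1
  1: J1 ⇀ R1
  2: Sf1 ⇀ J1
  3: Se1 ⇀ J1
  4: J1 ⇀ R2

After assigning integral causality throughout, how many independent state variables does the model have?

1  (I1 all integral)

b2 |Sf1  (source Sf1 imposes f)
b3 |J1  (Se1 fixes effort; stroke away)
b0 |I1  (common-e at J1 fixed by 3)
b1 |R1  (common-e at J1 fixed by 3)
b4 |R2  (common-e at J1 fixed by 3)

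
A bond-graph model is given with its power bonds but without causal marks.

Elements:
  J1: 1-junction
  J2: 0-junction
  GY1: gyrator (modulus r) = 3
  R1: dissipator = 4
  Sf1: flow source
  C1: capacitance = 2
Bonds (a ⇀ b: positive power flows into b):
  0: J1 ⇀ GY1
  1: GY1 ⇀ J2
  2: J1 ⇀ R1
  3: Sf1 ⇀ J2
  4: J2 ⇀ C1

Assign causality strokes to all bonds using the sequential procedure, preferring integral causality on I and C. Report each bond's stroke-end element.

bond 0 →GY1
bond 1 →GY1
bond 2 →J1
bond 3 →Sf1
bond 4 →J2

b3 |Sf1  (source Sf1 imposes f)
b4 |J2  (C1: C, integral causality)
b1 |GY1  (J2: bond 4 brought effort, rest push out)
b0 |GY1  (GY GY1: same side as bond 1)
b2 |J1  (J1 flow already set via bond 0)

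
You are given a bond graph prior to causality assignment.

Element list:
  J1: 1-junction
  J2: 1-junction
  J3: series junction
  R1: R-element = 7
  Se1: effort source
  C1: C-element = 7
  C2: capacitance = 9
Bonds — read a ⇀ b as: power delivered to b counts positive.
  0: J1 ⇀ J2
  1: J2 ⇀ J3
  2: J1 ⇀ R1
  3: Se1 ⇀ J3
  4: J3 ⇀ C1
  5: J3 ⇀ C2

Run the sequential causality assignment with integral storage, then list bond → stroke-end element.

β0 →J1
β1 →J2
β2 →R1
β3 →J3
β4 →J3
β5 →J3

β3 |J3  (Se1: effort source, stroke at far end)
β4 |J3  (C1 outputs effort q/C1)
β5 |J3  (C2 outputs effort q/C2)
β1 |J2  (J3 needs exactly one f-in)
β0 |J1  (only one flow-in slot at J2)
β2 |R1  (J1: last free bond brings flow in)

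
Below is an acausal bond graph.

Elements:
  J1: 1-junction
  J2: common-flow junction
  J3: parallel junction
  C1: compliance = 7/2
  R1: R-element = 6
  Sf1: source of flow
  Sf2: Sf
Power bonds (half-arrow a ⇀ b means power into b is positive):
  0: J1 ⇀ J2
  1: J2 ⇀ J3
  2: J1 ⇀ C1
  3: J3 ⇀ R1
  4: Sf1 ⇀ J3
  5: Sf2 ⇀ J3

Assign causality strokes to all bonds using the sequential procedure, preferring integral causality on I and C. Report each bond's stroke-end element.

#4 stroke at Sf1  (Sf1 fixes flow; stroke at Sf1)
#5 stroke at Sf2  (Sf2 fixes flow; stroke at Sf2)
#2 stroke at J1  (C1: C, integral causality)
#0 stroke at J2  (only one flow-in slot at J1)
#1 stroke at J3  (closing 1-jn rule on J2)
#3 stroke at R1  (J3: bond 1 brought effort, rest push out)

β0 stroke at J2
β1 stroke at J3
β2 stroke at J1
β3 stroke at R1
β4 stroke at Sf1
β5 stroke at Sf2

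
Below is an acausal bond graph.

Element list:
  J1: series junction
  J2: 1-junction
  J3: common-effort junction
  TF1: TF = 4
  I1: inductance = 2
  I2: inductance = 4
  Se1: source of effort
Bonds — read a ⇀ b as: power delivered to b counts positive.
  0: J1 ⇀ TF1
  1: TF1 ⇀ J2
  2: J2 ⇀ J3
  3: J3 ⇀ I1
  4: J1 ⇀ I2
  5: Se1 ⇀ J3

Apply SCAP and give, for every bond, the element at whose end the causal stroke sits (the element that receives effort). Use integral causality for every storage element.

bond 5 stroke at J3  (source Se1 imposes e)
bond 2 stroke at J2  (J3: bond 5 brought effort, rest push out)
bond 3 stroke at I1  (common-e at J3 fixed by 5)
bond 1 stroke at TF1  (only one flow-in slot at J2)
bond 0 stroke at J1  (TF TF1: opposite of bond 1)
bond 4 stroke at I2  (closing 1-jn rule on J1)

bond 0 stroke→J1
bond 1 stroke→TF1
bond 2 stroke→J2
bond 3 stroke→I1
bond 4 stroke→I2
bond 5 stroke→J3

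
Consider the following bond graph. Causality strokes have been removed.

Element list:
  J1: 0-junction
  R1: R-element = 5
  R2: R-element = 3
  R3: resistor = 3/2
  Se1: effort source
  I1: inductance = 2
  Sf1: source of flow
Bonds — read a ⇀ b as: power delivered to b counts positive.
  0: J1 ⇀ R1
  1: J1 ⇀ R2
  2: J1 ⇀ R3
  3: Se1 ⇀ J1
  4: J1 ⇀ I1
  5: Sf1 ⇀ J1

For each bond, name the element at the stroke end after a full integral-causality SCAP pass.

bond 0 |R1
bond 1 |R2
bond 2 |R3
bond 3 |J1
bond 4 |I1
bond 5 |Sf1

bond 3 stroke at J1  (Se1 (Se) sets effort on bond)
bond 5 stroke at Sf1  (source Sf1 imposes f)
bond 0 stroke at R1  (0-jn J1 has e-setter on 3)
bond 1 stroke at R2  (common-e at J1 fixed by 3)
bond 2 stroke at R3  (common-e at J1 fixed by 3)
bond 4 stroke at I1  (0-jn J1 has e-setter on 3)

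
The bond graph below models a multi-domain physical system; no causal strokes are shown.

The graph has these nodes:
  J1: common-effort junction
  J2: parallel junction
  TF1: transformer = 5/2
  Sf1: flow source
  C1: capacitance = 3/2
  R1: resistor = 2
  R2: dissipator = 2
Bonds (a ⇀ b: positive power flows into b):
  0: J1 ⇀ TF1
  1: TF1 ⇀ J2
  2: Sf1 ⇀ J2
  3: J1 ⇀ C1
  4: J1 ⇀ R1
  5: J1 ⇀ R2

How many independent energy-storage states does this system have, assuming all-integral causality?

b2 |Sf1  (Sf1: flow source, stroke at near end)
b1 |J2  (J2 needs exactly one e-in)
b0 |TF1  (through TF1, causality passes straight; one stroke at TF1)
b3 |J1  (C1: C, integral causality)
b4 |R1  (J1 effort already set via bond 3)
b5 |R2  (common-e at J1 fixed by 3)

1  (C1 all integral)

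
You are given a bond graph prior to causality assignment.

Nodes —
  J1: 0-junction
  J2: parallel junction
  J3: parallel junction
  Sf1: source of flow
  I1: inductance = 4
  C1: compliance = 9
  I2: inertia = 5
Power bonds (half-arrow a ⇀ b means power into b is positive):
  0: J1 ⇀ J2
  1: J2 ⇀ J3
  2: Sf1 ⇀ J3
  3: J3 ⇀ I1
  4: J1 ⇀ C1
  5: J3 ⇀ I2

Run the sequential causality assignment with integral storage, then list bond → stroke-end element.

b0 stroke at J2
b1 stroke at J3
b2 stroke at Sf1
b3 stroke at I1
b4 stroke at J1
b5 stroke at I2

bond 2 stroke at Sf1  (source Sf1 imposes f)
bond 3 stroke at I1  (I1: I, integral causality)
bond 4 stroke at J1  (prefer integral on C1)
bond 0 stroke at J2  (0-jn J1 has e-setter on 4)
bond 1 stroke at J3  (J2: bond 0 brought effort, rest push out)
bond 5 stroke at I2  (J3 effort already set via bond 1)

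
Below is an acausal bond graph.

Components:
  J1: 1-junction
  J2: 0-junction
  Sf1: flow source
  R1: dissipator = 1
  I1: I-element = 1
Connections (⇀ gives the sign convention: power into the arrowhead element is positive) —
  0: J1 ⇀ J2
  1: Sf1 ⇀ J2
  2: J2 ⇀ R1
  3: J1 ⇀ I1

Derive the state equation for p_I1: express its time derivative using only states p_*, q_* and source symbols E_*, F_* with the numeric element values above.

dp_I1/dt = -F_Sf1 - p_I1

bond 1 →Sf1  (Sf1 (Sf) sets flow on bond)
bond 3 →I1  (I1: I, integral causality)
bond 0 →J1  (common-f at J1 fixed by 3)
bond 2 →J2  (J2: last free bond brings effort in)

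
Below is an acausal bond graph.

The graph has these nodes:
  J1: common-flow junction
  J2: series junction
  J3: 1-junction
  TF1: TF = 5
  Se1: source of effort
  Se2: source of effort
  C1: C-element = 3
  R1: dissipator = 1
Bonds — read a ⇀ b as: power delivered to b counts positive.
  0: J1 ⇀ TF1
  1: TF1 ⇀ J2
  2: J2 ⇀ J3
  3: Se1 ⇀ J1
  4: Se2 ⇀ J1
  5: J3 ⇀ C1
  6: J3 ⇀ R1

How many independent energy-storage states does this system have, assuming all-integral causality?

1  (C1 all integral)

β3 →J1  (source Se1 imposes e)
β4 →J1  (Se2 (Se) sets effort on bond)
β0 →TF1  (J1 needs exactly one f-in)
β1 →J2  (TF1: transformer flips bond 0)
β2 →J3  (J2 needs exactly one f-in)
β5 →J3  (C1: C, integral causality)
β6 →R1  (closing 1-jn rule on J3)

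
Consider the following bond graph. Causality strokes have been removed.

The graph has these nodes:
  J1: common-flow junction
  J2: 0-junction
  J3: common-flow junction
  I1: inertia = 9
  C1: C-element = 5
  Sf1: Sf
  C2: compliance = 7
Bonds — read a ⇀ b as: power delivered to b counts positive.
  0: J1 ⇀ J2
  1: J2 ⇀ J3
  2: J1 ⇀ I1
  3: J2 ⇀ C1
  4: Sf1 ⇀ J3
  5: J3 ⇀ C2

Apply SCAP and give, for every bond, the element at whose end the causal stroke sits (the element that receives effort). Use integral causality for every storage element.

β0 stroke at J1
β1 stroke at J3
β2 stroke at I1
β3 stroke at J2
β4 stroke at Sf1
β5 stroke at J3

#4 →Sf1  (Sf1 fixes flow; stroke at Sf1)
#1 →J3  (J3 flow already set via bond 4)
#5 →J3  (common-f at J3 fixed by 4)
#2 →I1  (prefer integral on I1)
#0 →J1  (J1: bond 2 brought flow, rest push out)
#3 →J2  (J2: last free bond brings effort in)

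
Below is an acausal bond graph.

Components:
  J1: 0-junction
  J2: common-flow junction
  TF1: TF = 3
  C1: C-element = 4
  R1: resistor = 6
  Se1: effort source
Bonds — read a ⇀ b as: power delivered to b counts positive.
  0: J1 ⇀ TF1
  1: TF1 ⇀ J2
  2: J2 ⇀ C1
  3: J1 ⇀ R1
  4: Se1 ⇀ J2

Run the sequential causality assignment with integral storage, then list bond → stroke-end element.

bond 0 stroke at J1
bond 1 stroke at TF1
bond 2 stroke at J2
bond 3 stroke at R1
bond 4 stroke at J2

#4 stroke at J2  (Se1 fixes effort; stroke away)
#2 stroke at J2  (C1 outputs effort q/C1)
#1 stroke at TF1  (closing 1-jn rule on J2)
#0 stroke at J1  (TF1 one-in-one-out from 1)
#3 stroke at R1  (J1: bond 0 brought effort, rest push out)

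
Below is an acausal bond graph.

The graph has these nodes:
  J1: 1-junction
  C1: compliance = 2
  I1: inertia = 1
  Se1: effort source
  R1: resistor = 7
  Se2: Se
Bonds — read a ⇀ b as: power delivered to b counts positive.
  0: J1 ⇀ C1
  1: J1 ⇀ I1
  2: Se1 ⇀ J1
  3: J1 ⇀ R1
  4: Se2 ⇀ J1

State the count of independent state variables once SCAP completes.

2  (C1, I1 all integral)

bond 2 stroke at J1  (Se1: effort source, stroke at far end)
bond 4 stroke at J1  (Se2: effort source, stroke at far end)
bond 0 stroke at J1  (prefer integral on C1)
bond 1 stroke at I1  (I1 outputs flow p/I1)
bond 3 stroke at J1  (J1 flow already set via bond 1)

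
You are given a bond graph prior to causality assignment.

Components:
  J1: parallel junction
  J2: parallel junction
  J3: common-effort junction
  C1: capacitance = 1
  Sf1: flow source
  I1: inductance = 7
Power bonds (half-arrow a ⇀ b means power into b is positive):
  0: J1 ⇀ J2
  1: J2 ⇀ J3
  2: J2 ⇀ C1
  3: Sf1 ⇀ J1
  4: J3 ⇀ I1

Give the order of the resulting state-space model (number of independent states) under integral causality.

2  (C1, I1 all integral)

b3 stroke→Sf1  (source Sf1 imposes f)
b0 stroke→J1  (J1 needs exactly one e-in)
b2 stroke→J2  (C1 outputs effort q/C1)
b1 stroke→J3  (0-jn J2 has e-setter on 2)
b4 stroke→I1  (J3 effort already set via bond 1)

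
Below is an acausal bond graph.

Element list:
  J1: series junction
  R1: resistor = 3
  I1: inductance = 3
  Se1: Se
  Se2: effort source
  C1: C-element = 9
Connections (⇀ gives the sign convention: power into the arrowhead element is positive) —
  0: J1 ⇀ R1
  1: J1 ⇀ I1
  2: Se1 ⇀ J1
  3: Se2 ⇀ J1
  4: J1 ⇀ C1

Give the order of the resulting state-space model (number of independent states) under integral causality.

2  (C1, I1 all integral)

β2 |J1  (Se1 (Se) sets effort on bond)
β3 |J1  (Se2 (Se) sets effort on bond)
β1 |I1  (I1 outputs flow p/I1)
β0 |J1  (1-jn J1 has f-setter on 1)
β4 |J1  (common-f at J1 fixed by 1)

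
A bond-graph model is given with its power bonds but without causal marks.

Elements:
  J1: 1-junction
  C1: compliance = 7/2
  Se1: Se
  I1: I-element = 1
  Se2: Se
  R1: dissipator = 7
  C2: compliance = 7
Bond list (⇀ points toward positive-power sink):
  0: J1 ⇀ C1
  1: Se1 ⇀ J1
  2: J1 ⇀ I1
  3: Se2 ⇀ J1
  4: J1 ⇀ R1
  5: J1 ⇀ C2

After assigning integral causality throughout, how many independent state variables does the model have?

bond 1 |J1  (source Se1 imposes e)
bond 3 |J1  (Se2 (Se) sets effort on bond)
bond 0 |J1  (C1 outputs effort q/C1)
bond 2 |I1  (I1 integral (f out))
bond 4 |J1  (J1 flow already set via bond 2)
bond 5 |J1  (1-jn J1 has f-setter on 2)

3  (C1, C2, I1 all integral)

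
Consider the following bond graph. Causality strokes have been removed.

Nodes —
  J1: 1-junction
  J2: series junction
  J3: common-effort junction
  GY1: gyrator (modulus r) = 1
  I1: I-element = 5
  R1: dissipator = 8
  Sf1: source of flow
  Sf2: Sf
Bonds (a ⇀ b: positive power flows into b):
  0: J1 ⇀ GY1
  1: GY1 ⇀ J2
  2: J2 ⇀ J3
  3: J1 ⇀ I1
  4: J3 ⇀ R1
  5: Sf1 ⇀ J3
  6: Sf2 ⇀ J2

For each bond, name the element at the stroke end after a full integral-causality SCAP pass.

#0 →J1
#1 →J2
#2 →J2
#3 →I1
#4 →J3
#5 →Sf1
#6 →Sf2

β5 stroke at Sf1  (source Sf1 imposes f)
β6 stroke at Sf2  (Sf2 fixes flow; stroke at Sf2)
β1 stroke at J2  (common-f at J2 fixed by 6)
β2 stroke at J2  (common-f at J2 fixed by 6)
β4 stroke at J3  (closing 0-jn rule on J3)
β0 stroke at J1  (GY1 both-in/both-out from 1)
β3 stroke at I1  (J1: last free bond brings flow in)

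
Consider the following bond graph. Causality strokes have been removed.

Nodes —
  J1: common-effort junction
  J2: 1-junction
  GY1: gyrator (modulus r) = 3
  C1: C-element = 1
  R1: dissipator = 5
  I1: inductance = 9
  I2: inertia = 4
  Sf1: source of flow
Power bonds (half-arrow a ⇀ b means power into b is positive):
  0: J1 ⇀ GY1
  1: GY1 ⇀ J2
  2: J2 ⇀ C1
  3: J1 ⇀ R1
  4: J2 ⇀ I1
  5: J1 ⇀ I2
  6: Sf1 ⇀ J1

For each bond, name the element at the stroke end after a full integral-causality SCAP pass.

#6 stroke→Sf1  (Sf1 (Sf) sets flow on bond)
#2 stroke→J2  (C1 outputs effort q/C1)
#4 stroke→I1  (I1: I, integral causality)
#1 stroke→J2  (1-jn J2 has f-setter on 4)
#0 stroke→J1  (GY1: gyrator matches bond 1)
#3 stroke→R1  (J1 effort already set via bond 0)
#5 stroke→I2  (J1: bond 0 brought effort, rest push out)

bond 0 stroke→J1
bond 1 stroke→J2
bond 2 stroke→J2
bond 3 stroke→R1
bond 4 stroke→I1
bond 5 stroke→I2
bond 6 stroke→Sf1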